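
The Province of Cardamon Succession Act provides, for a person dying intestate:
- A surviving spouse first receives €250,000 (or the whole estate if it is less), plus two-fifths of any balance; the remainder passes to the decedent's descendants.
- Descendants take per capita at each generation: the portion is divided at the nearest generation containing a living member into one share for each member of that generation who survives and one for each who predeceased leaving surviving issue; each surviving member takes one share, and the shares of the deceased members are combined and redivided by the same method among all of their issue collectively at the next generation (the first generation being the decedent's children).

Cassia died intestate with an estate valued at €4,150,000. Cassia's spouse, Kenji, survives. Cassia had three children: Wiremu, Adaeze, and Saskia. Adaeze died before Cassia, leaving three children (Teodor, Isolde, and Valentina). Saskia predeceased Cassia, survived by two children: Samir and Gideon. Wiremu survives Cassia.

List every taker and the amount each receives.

Kenji first takes €250,000, leaving a balance of €3,900,000. Kenji then takes two-fifths of the balance (€1,560,000), for a total of €1,810,000. The remaining €2,340,000 passes to the descendants.
The descendants' portion (€2,340,000) is divided at the children's generation into 3 shares of €780,000. Wiremu takes €780,000. The 2 shares of the deceased (Adaeze and Saskia) are combined into a pool of €1,560,000.
That pool (€1,560,000) is divided at the grandchildren's generation equally among Teodor, Isolde, Valentina, Samir, and Gideon: €312,000 each.

Kenji: €1,810,000; Wiremu: €780,000; Teodor: €312,000; Isolde: €312,000; Valentina: €312,000; Samir: €312,000; Gideon: €312,000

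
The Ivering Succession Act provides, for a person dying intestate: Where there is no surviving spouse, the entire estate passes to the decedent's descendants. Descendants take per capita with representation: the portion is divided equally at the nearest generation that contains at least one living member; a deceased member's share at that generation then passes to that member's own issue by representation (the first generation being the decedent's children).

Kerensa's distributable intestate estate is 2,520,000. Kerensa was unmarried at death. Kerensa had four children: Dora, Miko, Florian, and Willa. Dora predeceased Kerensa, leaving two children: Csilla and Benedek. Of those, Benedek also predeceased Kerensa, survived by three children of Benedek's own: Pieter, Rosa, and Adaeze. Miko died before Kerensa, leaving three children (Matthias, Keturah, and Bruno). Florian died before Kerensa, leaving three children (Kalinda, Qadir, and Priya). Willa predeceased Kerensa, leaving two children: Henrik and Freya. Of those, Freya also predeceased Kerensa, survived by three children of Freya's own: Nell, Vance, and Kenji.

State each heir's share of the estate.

The entire 2,520,000 passes to the descendants.
No child survives, so the initial division is made at the grandchildren's generation.
That amount (2,520,000) is divided into 10 shares of 252,000: Csilla, Matthias, Keturah, Bruno, Kalinda, Qadir, Priya, and Henrik each take 252,000; Benedek's 252,000 share passes to Benedek's issue; Freya's 252,000 share passes to Freya's issue.
Benedek's share (252,000) is divided into 3 shares of 84,000: Pieter, Rosa, and Adaeze each take 84,000.
Freya's share (252,000) is divided into 3 shares of 84,000: Nell, Vance, and Kenji each take 84,000.

Csilla: 252,000; Pieter: 84,000; Rosa: 84,000; Adaeze: 84,000; Matthias: 252,000; Keturah: 252,000; Bruno: 252,000; Kalinda: 252,000; Qadir: 252,000; Priya: 252,000; Henrik: 252,000; Nell: 84,000; Vance: 84,000; Kenji: 84,000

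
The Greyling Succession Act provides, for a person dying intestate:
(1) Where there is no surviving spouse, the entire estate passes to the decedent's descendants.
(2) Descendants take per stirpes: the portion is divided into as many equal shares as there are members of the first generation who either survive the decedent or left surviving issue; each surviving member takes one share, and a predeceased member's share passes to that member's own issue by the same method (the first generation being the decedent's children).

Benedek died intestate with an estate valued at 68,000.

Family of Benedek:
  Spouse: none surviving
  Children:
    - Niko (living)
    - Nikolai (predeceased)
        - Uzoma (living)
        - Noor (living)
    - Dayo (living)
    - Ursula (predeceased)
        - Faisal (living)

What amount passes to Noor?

The entire 68,000 passes to the descendants.
That amount (68,000) is divided into 4 shares of 17,000: Niko and Dayo each take 17,000; Nikolai's 17,000 share passes to Nikolai's issue; Ursula's 17,000 share passes to Ursula's issue.
Nikolai's share (17,000) is divided into 2 shares of 8,500: Uzoma and Noor each take 8,500.
Ursula's share (17,000) passes entirely to Faisal.

Noor receives 8,500.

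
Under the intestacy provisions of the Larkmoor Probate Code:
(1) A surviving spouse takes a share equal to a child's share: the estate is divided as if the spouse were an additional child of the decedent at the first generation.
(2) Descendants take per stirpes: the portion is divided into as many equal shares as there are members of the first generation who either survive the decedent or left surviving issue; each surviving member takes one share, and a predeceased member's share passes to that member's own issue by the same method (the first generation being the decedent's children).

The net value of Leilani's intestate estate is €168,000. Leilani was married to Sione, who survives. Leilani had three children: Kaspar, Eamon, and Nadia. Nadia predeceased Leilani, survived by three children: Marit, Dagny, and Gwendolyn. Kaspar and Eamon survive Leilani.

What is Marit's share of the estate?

Marit receives €14,000.

The spouse counts as an additional share at the children's level, so there are 4 primary shares of €42,000. Sione takes one such share (€42,000).
The children's combined portion (€126,000) is divided into 3 shares of €42,000: Kaspar and Eamon each take €42,000; Nadia's €42,000 share passes to Nadia's issue.
Nadia's share (€42,000) is divided into 3 shares of €14,000: Marit, Dagny, and Gwendolyn each take €14,000.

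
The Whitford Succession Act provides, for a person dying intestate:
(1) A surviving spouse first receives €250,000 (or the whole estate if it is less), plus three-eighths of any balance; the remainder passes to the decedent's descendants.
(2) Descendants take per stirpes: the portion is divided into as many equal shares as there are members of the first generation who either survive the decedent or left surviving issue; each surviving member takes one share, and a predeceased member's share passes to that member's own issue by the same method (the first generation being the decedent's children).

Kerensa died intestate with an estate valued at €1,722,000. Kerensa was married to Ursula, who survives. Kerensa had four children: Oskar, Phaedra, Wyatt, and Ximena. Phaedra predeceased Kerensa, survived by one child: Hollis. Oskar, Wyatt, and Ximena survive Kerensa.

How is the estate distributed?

Ursula first takes €250,000, leaving a balance of €1,472,000. Ursula then takes three-eighths of the balance (€552,000), for a total of €802,000. The remaining €920,000 passes to the descendants.
The descendants' portion (€920,000) is divided into 4 shares of €230,000: Oskar, Wyatt, and Ximena each take €230,000; Phaedra's €230,000 share passes to Phaedra's issue.
Phaedra's share (€230,000) passes entirely to Hollis.

Ursula: €802,000; Oskar: €230,000; Hollis: €230,000; Wyatt: €230,000; Ximena: €230,000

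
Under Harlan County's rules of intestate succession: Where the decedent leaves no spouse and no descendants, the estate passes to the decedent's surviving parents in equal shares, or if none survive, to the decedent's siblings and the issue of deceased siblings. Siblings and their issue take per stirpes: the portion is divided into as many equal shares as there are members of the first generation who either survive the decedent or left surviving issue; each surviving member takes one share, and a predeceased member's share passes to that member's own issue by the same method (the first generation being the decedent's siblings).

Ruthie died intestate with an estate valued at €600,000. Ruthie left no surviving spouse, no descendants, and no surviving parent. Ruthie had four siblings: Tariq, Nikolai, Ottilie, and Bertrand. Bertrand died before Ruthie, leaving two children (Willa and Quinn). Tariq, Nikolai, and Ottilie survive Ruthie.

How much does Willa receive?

The entire €600,000 passes to the siblings and their issue.
That amount (€600,000) is divided into 4 shares of €150,000: Tariq, Nikolai, and Ottilie each take €150,000; Bertrand's €150,000 share passes to Bertrand's issue.
Bertrand's share (€150,000) is divided into 2 shares of €75,000: Willa and Quinn each take €75,000.

Willa receives €75,000.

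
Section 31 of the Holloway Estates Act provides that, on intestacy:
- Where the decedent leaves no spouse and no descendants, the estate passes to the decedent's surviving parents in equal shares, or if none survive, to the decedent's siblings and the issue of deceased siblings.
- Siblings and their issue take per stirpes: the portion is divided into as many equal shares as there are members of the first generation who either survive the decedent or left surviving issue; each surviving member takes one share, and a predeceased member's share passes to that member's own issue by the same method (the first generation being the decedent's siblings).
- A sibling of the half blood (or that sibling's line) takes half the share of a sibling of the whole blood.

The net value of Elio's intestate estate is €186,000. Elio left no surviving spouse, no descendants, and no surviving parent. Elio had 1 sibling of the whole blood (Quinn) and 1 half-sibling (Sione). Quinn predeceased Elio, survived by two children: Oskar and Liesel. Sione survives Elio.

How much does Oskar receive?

The entire €186,000 passes to the siblings and their issue.
Counting each half-blood sibling's line as half a unit, there are 3/2 units in €186,000, so one unit is €124,000. Whole-blood lines (Quinn) take €124,000 each; half-blood lines (Sione) take €62,000 each.
Quinn's share (€124,000) is divided into 2 shares of €62,000: Oskar and Liesel each take €62,000.

Oskar receives €62,000.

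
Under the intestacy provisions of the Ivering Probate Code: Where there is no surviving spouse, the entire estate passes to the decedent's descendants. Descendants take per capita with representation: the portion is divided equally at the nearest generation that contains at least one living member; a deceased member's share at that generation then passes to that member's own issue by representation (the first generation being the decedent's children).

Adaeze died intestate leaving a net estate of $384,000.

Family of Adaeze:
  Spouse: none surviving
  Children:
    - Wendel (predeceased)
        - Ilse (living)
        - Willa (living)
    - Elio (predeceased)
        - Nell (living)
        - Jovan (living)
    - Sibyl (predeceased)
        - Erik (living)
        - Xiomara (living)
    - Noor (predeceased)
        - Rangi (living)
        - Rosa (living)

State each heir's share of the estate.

The entire $384,000 passes to the descendants.
No child survives, so the initial division is made at the grandchildren's generation.
That amount ($384,000) is divided into 8 shares of $48,000: Ilse, Willa, Nell, Jovan, Erik, Xiomara, Rangi, and Rosa each take $48,000.

Ilse: $48,000; Willa: $48,000; Nell: $48,000; Jovan: $48,000; Erik: $48,000; Xiomara: $48,000; Rangi: $48,000; Rosa: $48,000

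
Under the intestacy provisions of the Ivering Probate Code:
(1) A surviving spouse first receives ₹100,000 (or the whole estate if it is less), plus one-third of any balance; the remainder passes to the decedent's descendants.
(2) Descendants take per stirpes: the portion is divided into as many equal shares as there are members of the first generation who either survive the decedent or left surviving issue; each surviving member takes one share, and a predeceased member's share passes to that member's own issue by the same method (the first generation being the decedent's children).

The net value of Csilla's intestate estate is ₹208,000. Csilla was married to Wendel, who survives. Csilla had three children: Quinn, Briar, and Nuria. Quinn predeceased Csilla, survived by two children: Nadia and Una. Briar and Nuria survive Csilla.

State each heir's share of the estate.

Wendel first takes ₹100,000, leaving a balance of ₹108,000. Wendel then takes one-third of the balance (₹36,000), for a total of ₹136,000. The remaining ₹72,000 passes to the descendants.
The descendants' portion (₹72,000) is divided into 3 shares of ₹24,000: Briar and Nuria each take ₹24,000; Quinn's ₹24,000 share passes to Quinn's issue.
Quinn's share (₹24,000) is divided into 2 shares of ₹12,000: Nadia and Una each take ₹12,000.

Wendel: ₹136,000; Nadia: ₹12,000; Una: ₹12,000; Briar: ₹24,000; Nuria: ₹24,000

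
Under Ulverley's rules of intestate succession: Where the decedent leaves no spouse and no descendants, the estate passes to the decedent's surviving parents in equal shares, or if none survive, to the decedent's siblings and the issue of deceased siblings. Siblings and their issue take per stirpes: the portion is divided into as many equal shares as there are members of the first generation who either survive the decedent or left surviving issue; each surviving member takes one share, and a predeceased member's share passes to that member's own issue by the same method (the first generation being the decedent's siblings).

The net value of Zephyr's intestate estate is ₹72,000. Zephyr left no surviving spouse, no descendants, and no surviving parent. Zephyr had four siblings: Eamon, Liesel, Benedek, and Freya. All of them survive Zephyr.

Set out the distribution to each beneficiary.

Eamon: ₹18,000; Liesel: ₹18,000; Benedek: ₹18,000; Freya: ₹18,000

The entire ₹72,000 passes to the siblings and their issue.
That amount (₹72,000) is divided into 4 shares of ₹18,000: Eamon, Liesel, Benedek, and Freya each take ₹18,000.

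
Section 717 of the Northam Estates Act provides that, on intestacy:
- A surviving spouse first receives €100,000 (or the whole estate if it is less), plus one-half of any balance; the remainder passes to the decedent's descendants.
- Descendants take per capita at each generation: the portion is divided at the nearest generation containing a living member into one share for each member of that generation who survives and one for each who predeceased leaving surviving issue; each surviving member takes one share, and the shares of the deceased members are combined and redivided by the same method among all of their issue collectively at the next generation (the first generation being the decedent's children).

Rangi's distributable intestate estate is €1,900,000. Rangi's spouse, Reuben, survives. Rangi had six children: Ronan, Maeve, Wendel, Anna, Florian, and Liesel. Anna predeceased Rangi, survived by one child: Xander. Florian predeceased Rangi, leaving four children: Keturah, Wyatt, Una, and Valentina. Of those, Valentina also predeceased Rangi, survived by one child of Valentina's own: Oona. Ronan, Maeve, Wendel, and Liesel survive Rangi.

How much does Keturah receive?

Keturah receives €60,000.

Reuben first takes €100,000, leaving a balance of €1,800,000. Reuben then takes one-half of the balance (€900,000), for a total of €1,000,000. The remaining €900,000 passes to the descendants.
The descendants' portion (€900,000) is divided at the children's generation into 6 shares of €150,000. Ronan, Maeve, Wendel, and Liesel each take €150,000. The 2 shares of the deceased (Anna and Florian) are combined into a pool of €300,000.
That pool (€300,000) is divided at the grandchildren's generation into 5 shares of €60,000. Xander, Keturah, Wyatt, and Una each take €60,000. The remaining share for the deceased Valentina (€60,000) is carried to the next generation.
That pool (€60,000) passes entirely to Oona, the sole taker at the great-grandchildren's generation.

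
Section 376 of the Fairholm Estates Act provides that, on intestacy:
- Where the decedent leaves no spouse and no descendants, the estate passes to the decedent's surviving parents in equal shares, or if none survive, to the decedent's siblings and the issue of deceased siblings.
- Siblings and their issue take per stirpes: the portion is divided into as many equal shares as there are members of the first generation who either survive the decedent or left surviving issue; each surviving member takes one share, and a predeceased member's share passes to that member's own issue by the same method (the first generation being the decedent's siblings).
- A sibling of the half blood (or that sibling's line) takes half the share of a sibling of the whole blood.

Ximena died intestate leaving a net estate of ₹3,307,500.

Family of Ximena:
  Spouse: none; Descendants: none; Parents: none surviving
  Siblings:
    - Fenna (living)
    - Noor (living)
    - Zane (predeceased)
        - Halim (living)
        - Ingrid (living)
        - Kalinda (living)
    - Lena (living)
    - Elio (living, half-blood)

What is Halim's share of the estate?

The entire ₹3,307,500 passes to the siblings and their issue.
Counting each half-blood sibling's line as half a unit, there are 9/2 units in ₹3,307,500, so one unit is ₹735,000. Whole-blood lines (Fenna, Noor, Zane, and Lena) take ₹735,000 each; half-blood lines (Elio) take ₹367,500 each.
Zane's share (₹735,000) is divided into 3 shares of ₹245,000: Halim, Ingrid, and Kalinda each take ₹245,000.

Halim receives ₹245,000.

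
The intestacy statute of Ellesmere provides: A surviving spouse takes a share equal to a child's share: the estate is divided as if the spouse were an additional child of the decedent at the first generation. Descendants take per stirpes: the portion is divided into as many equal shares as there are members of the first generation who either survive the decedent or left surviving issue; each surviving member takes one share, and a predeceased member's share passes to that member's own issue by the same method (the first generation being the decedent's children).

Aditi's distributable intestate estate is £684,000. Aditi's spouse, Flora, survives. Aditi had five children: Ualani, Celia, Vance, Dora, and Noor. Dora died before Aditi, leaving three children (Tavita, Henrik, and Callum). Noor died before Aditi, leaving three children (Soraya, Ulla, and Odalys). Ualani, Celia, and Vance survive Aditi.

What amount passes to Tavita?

The spouse counts as an additional share at the children's level, so there are 6 primary shares of £114,000. Flora takes one such share (£114,000).
The children's combined portion (£570,000) is divided into 5 shares of £114,000: Ualani, Celia, and Vance each take £114,000; Dora's £114,000 share passes to Dora's issue; Noor's £114,000 share passes to Noor's issue.
Dora's share (£114,000) is divided into 3 shares of £38,000: Tavita, Henrik, and Callum each take £38,000.
Noor's share (£114,000) is divided into 3 shares of £38,000: Soraya, Ulla, and Odalys each take £38,000.

Tavita receives £38,000.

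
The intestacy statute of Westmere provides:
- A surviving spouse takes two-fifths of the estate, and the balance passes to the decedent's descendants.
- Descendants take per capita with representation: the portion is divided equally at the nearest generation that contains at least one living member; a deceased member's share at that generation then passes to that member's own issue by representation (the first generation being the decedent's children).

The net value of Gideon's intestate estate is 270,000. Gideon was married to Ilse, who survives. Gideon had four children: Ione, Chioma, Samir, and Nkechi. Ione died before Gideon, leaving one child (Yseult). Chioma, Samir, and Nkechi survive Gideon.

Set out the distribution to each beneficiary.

Ilse takes two-fifths of 270,000 = 108,000. The remaining 162,000 passes to the descendants.
The descendants' portion (162,000) is divided into 4 shares of 40,500: Chioma, Samir, and Nkechi each take 40,500; Ione's 40,500 share passes to Ione's issue.
Ione's share (40,500) passes entirely to Yseult.

Ilse: 108,000; Yseult: 40,500; Chioma: 40,500; Samir: 40,500; Nkechi: 40,500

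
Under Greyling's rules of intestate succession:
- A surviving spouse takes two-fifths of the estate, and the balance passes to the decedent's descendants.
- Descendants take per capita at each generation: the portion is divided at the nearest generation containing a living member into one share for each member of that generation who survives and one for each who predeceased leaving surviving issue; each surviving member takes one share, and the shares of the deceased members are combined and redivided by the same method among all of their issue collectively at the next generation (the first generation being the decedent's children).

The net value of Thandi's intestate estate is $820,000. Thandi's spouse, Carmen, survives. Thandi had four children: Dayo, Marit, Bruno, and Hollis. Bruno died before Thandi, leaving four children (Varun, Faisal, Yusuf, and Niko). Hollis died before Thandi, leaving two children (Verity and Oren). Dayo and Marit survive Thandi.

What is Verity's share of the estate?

Carmen takes two-fifths of $820,000 = $328,000. The remaining $492,000 passes to the descendants.
The descendants' portion ($492,000) is divided at the children's generation into 4 shares of $123,000. Dayo and Marit each take $123,000. The 2 shares of the deceased (Bruno and Hollis) are combined into a pool of $246,000.
That pool ($246,000) is divided at the grandchildren's generation equally among Varun, Faisal, Yusuf, Niko, Verity, and Oren: $41,000 each.

Verity receives $41,000.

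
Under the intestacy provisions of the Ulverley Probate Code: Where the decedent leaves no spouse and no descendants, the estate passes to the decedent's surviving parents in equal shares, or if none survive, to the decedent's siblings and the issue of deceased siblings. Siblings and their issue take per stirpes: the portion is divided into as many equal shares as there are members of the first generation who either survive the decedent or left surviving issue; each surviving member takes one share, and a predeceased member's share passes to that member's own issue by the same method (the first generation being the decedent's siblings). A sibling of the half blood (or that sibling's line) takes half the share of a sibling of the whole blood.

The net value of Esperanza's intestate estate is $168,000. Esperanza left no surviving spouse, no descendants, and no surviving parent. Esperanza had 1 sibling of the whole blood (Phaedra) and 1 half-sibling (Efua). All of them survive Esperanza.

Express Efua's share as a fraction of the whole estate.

Efua receives 1/3 of the estate.

The entire $168,000 passes to the siblings and their issue.
Counting each half-blood sibling's line as half a unit, there are 3/2 units in $168,000, so one unit is $112,000. Whole-blood lines (Phaedra) take $112,000 each; half-blood lines (Efua) take $56,000 each.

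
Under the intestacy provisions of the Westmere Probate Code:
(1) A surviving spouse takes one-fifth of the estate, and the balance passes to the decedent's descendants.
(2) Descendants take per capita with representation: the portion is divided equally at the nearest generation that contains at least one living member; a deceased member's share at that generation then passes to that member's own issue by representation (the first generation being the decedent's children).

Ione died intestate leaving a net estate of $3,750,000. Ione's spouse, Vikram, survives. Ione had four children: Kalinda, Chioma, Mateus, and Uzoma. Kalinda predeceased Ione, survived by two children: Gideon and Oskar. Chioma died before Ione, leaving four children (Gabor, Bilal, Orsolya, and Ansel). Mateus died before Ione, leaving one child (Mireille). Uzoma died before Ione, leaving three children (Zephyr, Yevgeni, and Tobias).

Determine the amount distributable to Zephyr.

Zephyr receives $300,000.

Vikram takes one-fifth of $3,750,000 = $750,000. The remaining $3,000,000 passes to the descendants.
No child survives, so the initial division is made at the grandchildren's generation.
The descendants' portion ($3,000,000) is divided into 10 shares of $300,000: Gideon, Oskar, Gabor, Bilal, Orsolya, Ansel, Mireille, Zephyr, Yevgeni, and Tobias each take $300,000.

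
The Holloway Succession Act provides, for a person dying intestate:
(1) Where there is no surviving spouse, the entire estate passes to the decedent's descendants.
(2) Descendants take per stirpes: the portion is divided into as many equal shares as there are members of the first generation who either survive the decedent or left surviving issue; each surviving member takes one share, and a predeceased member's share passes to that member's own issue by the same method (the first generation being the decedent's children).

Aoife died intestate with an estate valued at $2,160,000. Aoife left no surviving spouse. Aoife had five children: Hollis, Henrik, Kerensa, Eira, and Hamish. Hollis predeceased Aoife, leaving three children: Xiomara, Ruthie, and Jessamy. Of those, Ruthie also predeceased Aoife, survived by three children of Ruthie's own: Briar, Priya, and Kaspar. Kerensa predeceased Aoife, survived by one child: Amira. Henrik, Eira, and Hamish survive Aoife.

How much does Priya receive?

The entire $2,160,000 passes to the descendants.
That amount ($2,160,000) is divided into 5 shares of $432,000: Henrik, Eira, and Hamish each take $432,000; Hollis's $432,000 share passes to Hollis's issue; Kerensa's $432,000 share passes to Kerensa's issue.
Hollis's share ($432,000) is divided into 3 shares of $144,000: Xiomara and Jessamy each take $144,000; Ruthie's $144,000 share passes to Ruthie's issue.
Ruthie's share ($144,000) is divided into 3 shares of $48,000: Briar, Priya, and Kaspar each take $48,000.
Kerensa's share ($432,000) passes entirely to Amira.

Priya receives $48,000.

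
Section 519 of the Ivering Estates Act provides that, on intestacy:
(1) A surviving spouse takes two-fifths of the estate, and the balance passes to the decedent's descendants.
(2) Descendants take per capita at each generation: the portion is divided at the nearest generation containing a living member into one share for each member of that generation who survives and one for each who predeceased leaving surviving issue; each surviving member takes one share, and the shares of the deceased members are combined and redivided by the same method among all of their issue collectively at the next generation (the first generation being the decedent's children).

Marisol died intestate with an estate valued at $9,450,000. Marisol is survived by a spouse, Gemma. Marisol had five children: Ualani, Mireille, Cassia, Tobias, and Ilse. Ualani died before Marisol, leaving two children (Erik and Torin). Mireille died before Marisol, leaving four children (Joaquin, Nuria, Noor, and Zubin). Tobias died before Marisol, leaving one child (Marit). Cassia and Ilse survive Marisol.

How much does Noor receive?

Noor receives $486,000.

Gemma takes two-fifths of $9,450,000 = $3,780,000. The remaining $5,670,000 passes to the descendants.
The descendants' portion ($5,670,000) is divided at the children's generation into 5 shares of $1,134,000. Cassia and Ilse each take $1,134,000. The 3 shares of the deceased (Ualani, Mireille, and Tobias) are combined into a pool of $3,402,000.
That pool ($3,402,000) is divided at the grandchildren's generation equally among Erik, Torin, Joaquin, Nuria, Noor, Zubin, and Marit: $486,000 each.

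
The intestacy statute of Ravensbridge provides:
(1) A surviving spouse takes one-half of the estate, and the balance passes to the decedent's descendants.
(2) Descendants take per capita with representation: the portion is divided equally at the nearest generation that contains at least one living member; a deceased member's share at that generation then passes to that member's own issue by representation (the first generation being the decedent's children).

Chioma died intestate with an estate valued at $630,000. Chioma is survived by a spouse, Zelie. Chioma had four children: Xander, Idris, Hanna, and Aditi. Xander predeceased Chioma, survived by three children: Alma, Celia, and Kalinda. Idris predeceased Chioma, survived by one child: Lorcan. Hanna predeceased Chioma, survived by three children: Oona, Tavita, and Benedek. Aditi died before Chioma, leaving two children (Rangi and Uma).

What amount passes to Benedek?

Zelie takes one-half of $630,000 = $315,000. The remaining $315,000 passes to the descendants.
No child survives, so the initial division is made at the grandchildren's generation.
The descendants' portion ($315,000) is divided into 9 shares of $35,000: Alma, Celia, Kalinda, Lorcan, Oona, Tavita, Benedek, Rangi, and Uma each take $35,000.

Benedek receives $35,000.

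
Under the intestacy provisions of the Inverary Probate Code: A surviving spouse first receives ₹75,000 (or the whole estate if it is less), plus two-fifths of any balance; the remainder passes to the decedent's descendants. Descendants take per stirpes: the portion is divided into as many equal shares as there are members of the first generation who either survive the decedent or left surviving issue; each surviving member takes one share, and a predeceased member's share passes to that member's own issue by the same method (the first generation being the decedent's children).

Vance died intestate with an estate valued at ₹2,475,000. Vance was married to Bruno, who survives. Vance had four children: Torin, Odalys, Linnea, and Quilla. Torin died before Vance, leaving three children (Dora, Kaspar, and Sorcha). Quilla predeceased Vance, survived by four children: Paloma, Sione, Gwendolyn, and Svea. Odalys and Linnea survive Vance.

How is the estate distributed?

Bruno: ₹1,035,000; Dora: ₹120,000; Kaspar: ₹120,000; Sorcha: ₹120,000; Odalys: ₹360,000; Linnea: ₹360,000; Paloma: ₹90,000; Sione: ₹90,000; Gwendolyn: ₹90,000; Svea: ₹90,000

Bruno first takes ₹75,000, leaving a balance of ₹2,400,000. Bruno then takes two-fifths of the balance (₹960,000), for a total of ₹1,035,000. The remaining ₹1,440,000 passes to the descendants.
The descendants' portion (₹1,440,000) is divided into 4 shares of ₹360,000: Odalys and Linnea each take ₹360,000; Torin's ₹360,000 share passes to Torin's issue; Quilla's ₹360,000 share passes to Quilla's issue.
Torin's share (₹360,000) is divided into 3 shares of ₹120,000: Dora, Kaspar, and Sorcha each take ₹120,000.
Quilla's share (₹360,000) is divided into 4 shares of ₹90,000: Paloma, Sione, Gwendolyn, and Svea each take ₹90,000.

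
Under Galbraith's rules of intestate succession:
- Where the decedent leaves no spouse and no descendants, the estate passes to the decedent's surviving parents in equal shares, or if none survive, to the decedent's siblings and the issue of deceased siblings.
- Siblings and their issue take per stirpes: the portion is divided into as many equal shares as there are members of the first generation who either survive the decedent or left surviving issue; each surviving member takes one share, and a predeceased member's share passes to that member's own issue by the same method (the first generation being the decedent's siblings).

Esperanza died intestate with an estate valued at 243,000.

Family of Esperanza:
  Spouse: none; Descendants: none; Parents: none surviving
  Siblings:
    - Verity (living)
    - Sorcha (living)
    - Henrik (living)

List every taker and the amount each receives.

Verity: 81,000; Sorcha: 81,000; Henrik: 81,000

The entire 243,000 passes to the siblings and their issue.
That amount (243,000) is divided into 3 shares of 81,000: Verity, Sorcha, and Henrik each take 81,000.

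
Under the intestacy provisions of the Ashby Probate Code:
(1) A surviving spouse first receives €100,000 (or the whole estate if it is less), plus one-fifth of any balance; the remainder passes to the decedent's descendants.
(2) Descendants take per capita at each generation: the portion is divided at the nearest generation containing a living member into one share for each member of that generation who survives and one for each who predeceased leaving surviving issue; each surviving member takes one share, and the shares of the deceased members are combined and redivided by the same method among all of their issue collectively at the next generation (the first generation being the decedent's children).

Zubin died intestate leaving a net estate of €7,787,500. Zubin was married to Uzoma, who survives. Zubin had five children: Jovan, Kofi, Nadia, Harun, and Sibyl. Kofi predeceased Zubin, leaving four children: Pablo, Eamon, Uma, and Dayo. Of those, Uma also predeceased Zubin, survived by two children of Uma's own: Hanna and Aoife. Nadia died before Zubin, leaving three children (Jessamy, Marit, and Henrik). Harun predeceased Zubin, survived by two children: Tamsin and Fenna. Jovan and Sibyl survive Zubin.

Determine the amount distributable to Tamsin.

Tamsin receives €410,000.

Uzoma first takes €100,000, leaving a balance of €7,687,500. Uzoma then takes one-fifth of the balance (€1,537,500), for a total of €1,637,500. The remaining €6,150,000 passes to the descendants.
The descendants' portion (€6,150,000) is divided at the children's generation into 5 shares of €1,230,000. Jovan and Sibyl each take €1,230,000. The 3 shares of the deceased (Kofi, Nadia, and Harun) are combined into a pool of €3,690,000.
That pool (€3,690,000) is divided at the grandchildren's generation into 9 shares of €410,000. Pablo, Eamon, Dayo, Jessamy, Marit, Henrik, Tamsin, and Fenna each take €410,000. The remaining share for the deceased Uma (€410,000) is carried to the next generation.
That pool (€410,000) is divided at the great-grandchildren's generation equally among Hanna and Aoife: €205,000 each.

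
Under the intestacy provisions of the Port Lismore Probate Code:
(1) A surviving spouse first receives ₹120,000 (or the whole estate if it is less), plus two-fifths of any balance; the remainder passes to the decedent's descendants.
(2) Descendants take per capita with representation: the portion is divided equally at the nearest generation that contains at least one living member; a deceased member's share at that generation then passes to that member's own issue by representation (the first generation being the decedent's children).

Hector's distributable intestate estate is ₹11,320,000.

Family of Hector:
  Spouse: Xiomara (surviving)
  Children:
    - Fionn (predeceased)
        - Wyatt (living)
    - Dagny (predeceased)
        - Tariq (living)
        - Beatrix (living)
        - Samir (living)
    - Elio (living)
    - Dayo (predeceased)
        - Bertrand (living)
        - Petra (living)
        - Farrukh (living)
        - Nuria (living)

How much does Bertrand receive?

Xiomara first takes ₹120,000, leaving a balance of ₹11,200,000. Xiomara then takes two-fifths of the balance (₹4,480,000), for a total of ₹4,600,000. The remaining ₹6,720,000 passes to the descendants.
The descendants' portion (₹6,720,000) is divided into 4 shares of ₹1,680,000: Elio takes ₹1,680,000; Fionn's ₹1,680,000 share passes to Fionn's issue; Dagny's ₹1,680,000 share passes to Dagny's issue; Dayo's ₹1,680,000 share passes to Dayo's issue.
Fionn's share (₹1,680,000) passes entirely to Wyatt.
Dagny's share (₹1,680,000) is divided into 3 shares of ₹560,000: Tariq, Beatrix, and Samir each take ₹560,000.
Dayo's share (₹1,680,000) is divided into 4 shares of ₹420,000: Bertrand, Petra, Farrukh, and Nuria each take ₹420,000.

Bertrand receives ₹420,000.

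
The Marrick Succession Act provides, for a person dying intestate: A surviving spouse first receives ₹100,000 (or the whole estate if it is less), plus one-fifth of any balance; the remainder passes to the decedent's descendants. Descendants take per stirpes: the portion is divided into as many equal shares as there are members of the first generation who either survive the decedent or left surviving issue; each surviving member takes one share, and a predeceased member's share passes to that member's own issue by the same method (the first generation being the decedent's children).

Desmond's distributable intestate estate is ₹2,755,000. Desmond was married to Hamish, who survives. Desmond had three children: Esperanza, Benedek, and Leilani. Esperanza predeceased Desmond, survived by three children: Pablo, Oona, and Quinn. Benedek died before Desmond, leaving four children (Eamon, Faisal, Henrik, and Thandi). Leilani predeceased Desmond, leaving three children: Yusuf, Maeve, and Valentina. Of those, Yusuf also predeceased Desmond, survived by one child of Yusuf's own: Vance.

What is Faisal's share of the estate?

Faisal receives ₹177,000.

Hamish first takes ₹100,000, leaving a balance of ₹2,655,000. Hamish then takes one-fifth of the balance (₹531,000), for a total of ₹631,000. The remaining ₹2,124,000 passes to the descendants.
The descendants' portion (₹2,124,000) is divided into 3 shares of ₹708,000: Esperanza's ₹708,000 share passes to Esperanza's issue; Benedek's ₹708,000 share passes to Benedek's issue; Leilani's ₹708,000 share passes to Leilani's issue.
Esperanza's share (₹708,000) is divided into 3 shares of ₹236,000: Pablo, Oona, and Quinn each take ₹236,000.
Benedek's share (₹708,000) is divided into 4 shares of ₹177,000: Eamon, Faisal, Henrik, and Thandi each take ₹177,000.
Leilani's share (₹708,000) is divided into 3 shares of ₹236,000: Maeve and Valentina each take ₹236,000; Yusuf's ₹236,000 share passes to Yusuf's issue.
Yusuf's share (₹236,000) passes entirely to Vance.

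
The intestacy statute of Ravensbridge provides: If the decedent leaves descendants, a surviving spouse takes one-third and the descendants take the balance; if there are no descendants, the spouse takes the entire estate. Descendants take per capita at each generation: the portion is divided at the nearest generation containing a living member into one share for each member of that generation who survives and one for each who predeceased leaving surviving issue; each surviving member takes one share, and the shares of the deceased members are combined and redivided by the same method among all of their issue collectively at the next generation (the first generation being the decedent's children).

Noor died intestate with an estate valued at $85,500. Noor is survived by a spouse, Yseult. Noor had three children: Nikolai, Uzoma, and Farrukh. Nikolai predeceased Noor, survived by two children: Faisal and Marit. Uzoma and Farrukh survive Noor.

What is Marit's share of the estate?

Yseult takes one-third of $85,500 = $28,500. The remaining $57,000 passes to the descendants.
The descendants' portion ($57,000) is divided at the children's generation into 3 shares of $19,000. Uzoma and Farrukh each take $19,000. The remaining share for the deceased Nikolai ($19,000) is carried to the next generation.
That pool ($19,000) is divided at the grandchildren's generation equally among Faisal and Marit: $9,500 each.

Marit receives $9,500.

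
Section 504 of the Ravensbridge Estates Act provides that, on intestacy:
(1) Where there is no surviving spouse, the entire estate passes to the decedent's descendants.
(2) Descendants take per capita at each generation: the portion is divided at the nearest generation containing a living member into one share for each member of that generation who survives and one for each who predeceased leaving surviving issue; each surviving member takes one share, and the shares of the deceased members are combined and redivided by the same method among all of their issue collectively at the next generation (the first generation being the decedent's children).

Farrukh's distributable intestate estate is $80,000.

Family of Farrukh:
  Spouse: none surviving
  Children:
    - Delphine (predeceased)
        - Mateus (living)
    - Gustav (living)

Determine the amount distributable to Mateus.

Mateus receives $40,000.

The entire $80,000 passes to the descendants.
That amount ($80,000) is divided at the children's generation into 2 shares of $40,000. Gustav takes $40,000. The remaining share for the deceased Delphine ($40,000) is carried to the next generation.
That pool ($40,000) passes entirely to Mateus, the sole taker at the grandchildren's generation.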